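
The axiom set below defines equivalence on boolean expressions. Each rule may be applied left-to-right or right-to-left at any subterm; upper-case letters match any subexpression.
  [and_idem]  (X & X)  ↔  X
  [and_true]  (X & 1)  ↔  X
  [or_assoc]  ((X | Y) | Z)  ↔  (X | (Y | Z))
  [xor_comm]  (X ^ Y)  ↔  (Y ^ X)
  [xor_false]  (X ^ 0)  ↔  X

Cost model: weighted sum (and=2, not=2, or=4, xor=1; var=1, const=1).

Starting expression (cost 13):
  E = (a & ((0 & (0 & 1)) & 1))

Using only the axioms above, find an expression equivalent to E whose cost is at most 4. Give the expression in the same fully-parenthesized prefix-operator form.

(a & 0)   [cost 4]

step 1: and_true (→) rewrites (0 & 1) into 0, now (a & ((0 & 0) & 1))
step 2: and_true (→) rewrites ((0 & 0) & 1) into (0 & 0), now (a & (0 & 0))
step 3: and_idem (→) rewrites (0 & 0) into 0, reaching cost 4 (bound 4)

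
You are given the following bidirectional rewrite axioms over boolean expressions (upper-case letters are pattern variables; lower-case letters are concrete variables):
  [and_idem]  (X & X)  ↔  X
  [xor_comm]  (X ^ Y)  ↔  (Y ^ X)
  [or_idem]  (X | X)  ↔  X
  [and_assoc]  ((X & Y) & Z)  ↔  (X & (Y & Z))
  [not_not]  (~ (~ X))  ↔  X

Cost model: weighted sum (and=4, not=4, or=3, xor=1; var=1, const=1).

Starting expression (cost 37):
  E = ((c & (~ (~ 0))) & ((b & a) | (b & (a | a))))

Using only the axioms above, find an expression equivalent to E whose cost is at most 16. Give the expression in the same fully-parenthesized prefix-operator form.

(1) (a | a)  =[or_idem →]=  a    ⊢ ((c & (~ (~ 0))) & ((b & a) | (b & a)))
(2) ((b & a) | (b & a))  =[or_idem →]=  (b & a)    ⊢ ((c & (~ (~ 0))) & (b & a))
(3) (~ (~ 0))  =[not_not →]=  0    ⊢ cost 16, within 16

((c & 0) & (b & a))   [cost 16]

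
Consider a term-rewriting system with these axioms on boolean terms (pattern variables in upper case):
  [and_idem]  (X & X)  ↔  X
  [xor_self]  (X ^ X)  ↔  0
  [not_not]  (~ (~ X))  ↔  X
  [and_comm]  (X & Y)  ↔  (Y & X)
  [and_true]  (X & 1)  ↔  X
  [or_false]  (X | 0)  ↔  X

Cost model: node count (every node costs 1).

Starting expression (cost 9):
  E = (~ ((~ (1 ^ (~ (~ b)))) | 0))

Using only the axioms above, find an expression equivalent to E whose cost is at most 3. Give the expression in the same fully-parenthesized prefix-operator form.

step 1: or_false (→) rewrites ((~ (1 ^ (~ (~ b)))) | 0) into (~ (1 ^ (~ (~ b)))), now (~ (~ (1 ^ (~ (~ b)))))
step 2: not_not (→) rewrites (~ (~ (1 ^ (~ (~ b))))) into (1 ^ (~ (~ b)))
step 3: not_not (→) rewrites (~ (~ b)) into b, reaching cost 3 (bound 3)

(1 ^ b)   [cost 3]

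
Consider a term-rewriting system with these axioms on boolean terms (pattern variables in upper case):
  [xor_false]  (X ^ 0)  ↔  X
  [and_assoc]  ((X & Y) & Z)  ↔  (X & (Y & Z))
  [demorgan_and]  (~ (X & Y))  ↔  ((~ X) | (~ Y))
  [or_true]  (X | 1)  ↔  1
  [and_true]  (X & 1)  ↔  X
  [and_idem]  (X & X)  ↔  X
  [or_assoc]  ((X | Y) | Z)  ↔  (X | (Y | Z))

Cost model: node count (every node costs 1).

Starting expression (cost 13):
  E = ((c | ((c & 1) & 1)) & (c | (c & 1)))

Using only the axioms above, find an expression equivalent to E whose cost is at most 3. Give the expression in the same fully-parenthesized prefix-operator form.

(c | c)   [cost 3]

step 1: and_true (→) rewrites (c & 1) into c, now ((c | (c & 1)) & (c | (c & 1)))
step 2: and_idem (→) rewrites ((c | (c & 1)) & (c | (c & 1))) into (c | (c & 1))
step 3: and_true (→) rewrites (c & 1) into c, reaching cost 3 (bound 3)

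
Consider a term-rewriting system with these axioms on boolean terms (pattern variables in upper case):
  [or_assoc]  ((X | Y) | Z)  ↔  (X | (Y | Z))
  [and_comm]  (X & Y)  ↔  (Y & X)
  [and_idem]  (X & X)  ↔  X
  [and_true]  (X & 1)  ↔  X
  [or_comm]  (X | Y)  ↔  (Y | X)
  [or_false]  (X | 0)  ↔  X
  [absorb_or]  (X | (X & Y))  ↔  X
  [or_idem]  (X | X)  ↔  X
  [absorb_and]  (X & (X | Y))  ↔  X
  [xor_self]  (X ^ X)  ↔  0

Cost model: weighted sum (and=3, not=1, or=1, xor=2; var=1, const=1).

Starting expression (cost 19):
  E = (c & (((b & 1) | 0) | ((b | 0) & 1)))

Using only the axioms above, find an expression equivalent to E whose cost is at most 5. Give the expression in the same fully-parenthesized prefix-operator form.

step 1: and_true (→) rewrites (b & 1) into b, now (c & ((b | 0) | ((b | 0) & 1)))
step 2: absorb_or (→) rewrites ((b | 0) | ((b | 0) & 1)) into (b | 0), now (c & (b | 0))
step 3: or_false (→) rewrites (b | 0) into b, reaching cost 5 (bound 5)

(c & b)   [cost 5]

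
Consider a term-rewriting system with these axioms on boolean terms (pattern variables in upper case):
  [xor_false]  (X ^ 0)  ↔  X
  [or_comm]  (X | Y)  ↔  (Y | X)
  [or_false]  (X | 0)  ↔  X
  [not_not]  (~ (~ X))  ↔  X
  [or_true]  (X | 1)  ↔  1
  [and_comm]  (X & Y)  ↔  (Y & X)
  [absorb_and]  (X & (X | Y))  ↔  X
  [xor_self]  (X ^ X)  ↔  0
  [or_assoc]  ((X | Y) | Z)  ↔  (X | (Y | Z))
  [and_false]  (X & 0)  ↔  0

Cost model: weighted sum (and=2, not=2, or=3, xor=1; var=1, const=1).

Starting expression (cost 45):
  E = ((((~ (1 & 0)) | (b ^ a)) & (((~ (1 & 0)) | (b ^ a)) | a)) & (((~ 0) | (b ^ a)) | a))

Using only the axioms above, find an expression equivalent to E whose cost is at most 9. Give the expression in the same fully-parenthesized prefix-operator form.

((~ 0) | (b ^ a))   [cost 9]

(1) (((~ (1 & 0)) | (b ^ a)) & (((~ (1 & 0)) | (b ^ a)) | a))  =[absorb_and →]=  ((~ (1 & 0)) | (b ^ a))    ⊢ (((~ (1 & 0)) | (b ^ a)) & (((~ 0) | (b ^ a)) | a))
(2) (1 & 0)  =[and_false →]=  0    ⊢ (((~ 0) | (b ^ a)) & (((~ 0) | (b ^ a)) | a))
(3) (((~ 0) | (b ^ a)) & (((~ 0) | (b ^ a)) | a))  =[absorb_and →]=  ((~ 0) | (b ^ a))    ⊢ cost 9, within 9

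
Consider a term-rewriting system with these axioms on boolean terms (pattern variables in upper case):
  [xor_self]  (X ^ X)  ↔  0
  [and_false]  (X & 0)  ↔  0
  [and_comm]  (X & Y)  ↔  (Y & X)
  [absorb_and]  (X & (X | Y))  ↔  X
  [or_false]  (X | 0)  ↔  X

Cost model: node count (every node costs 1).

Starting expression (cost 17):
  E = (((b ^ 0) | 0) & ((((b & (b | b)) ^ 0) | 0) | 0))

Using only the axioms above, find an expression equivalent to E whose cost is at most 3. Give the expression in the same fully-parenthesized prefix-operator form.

step 1: absorb_and (→) rewrites (b & (b | b)) into b, now (((b ^ 0) | 0) & (((b ^ 0) | 0) | 0))
step 2: absorb_and (→) rewrites (((b ^ 0) | 0) & (((b ^ 0) | 0) | 0)) into ((b ^ 0) | 0)
step 3: or_false (→) rewrites ((b ^ 0) | 0) into (b ^ 0), reaching cost 3 (bound 3)

(b ^ 0)   [cost 3]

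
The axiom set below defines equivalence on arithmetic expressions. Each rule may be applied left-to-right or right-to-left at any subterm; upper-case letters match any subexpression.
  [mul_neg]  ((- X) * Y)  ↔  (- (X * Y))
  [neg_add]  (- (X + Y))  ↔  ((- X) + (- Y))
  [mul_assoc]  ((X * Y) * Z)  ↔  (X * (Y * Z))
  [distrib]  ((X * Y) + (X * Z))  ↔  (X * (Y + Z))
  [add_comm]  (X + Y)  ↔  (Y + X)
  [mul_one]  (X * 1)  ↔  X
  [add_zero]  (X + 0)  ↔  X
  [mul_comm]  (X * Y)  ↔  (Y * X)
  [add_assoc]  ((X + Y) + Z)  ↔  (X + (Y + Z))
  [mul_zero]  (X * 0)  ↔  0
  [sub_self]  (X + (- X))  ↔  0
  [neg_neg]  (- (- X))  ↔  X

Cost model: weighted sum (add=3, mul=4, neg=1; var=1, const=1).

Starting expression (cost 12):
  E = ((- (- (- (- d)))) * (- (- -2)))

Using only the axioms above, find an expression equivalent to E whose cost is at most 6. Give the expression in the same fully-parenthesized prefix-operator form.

(d * -2)   [cost 6]

(1) (- (- (- d)))  =[neg_neg →]=  (- d)    ⊢ ((- (- d)) * (- (- -2)))
(2) (- (- -2))  =[neg_neg →]=  -2    ⊢ ((- (- d)) * -2)
(3) (- (- d))  =[neg_neg →]=  d    ⊢ cost 6, within 6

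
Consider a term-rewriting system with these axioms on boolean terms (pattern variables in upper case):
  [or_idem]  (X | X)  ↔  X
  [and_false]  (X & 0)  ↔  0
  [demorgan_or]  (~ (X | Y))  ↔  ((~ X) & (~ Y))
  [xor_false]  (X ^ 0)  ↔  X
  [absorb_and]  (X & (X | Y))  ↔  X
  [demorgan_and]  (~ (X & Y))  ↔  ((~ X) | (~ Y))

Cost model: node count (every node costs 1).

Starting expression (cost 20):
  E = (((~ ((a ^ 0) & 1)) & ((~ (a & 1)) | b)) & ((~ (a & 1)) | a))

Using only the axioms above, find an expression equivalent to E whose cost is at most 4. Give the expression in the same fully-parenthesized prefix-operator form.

(~ (a & 1))   [cost 4]

step 1: xor_false (→) rewrites (a ^ 0) into a, now (((~ (a & 1)) & ((~ (a & 1)) | b)) & ((~ (a & 1)) | a))
step 2: absorb_and (→) rewrites ((~ (a & 1)) & ((~ (a & 1)) | b)) into (~ (a & 1)), now ((~ (a & 1)) & ((~ (a & 1)) | a))
step 3: absorb_and (→) rewrites ((~ (a & 1)) & ((~ (a & 1)) | a)) into (~ (a & 1)), reaching cost 4 (bound 4)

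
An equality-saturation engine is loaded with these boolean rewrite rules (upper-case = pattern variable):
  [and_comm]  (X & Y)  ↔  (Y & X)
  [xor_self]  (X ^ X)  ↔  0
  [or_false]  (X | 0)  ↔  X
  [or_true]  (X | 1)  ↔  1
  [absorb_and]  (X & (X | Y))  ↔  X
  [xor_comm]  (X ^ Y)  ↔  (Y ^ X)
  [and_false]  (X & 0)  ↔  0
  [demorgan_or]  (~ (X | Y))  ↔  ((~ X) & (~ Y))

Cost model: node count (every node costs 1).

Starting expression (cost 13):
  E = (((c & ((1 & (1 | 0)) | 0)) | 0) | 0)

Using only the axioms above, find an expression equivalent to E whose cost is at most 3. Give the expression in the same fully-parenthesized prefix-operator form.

(c & 1)   [cost 3]

(1) ((1 & (1 | 0)) | 0)  =[or_false →]=  (1 & (1 | 0))    ⊢ (((c & (1 & (1 | 0))) | 0) | 0)
(2) ((c & (1 & (1 | 0))) | 0)  =[or_false →]=  (c & (1 & (1 | 0)))    ⊢ ((c & (1 & (1 | 0))) | 0)
(3) (1 & (1 | 0))  =[absorb_and →]=  1    ⊢ ((c & 1) | 0)
(4) ((c & 1) | 0)  =[or_false →]=  (c & 1)    ⊢ cost 3, within 3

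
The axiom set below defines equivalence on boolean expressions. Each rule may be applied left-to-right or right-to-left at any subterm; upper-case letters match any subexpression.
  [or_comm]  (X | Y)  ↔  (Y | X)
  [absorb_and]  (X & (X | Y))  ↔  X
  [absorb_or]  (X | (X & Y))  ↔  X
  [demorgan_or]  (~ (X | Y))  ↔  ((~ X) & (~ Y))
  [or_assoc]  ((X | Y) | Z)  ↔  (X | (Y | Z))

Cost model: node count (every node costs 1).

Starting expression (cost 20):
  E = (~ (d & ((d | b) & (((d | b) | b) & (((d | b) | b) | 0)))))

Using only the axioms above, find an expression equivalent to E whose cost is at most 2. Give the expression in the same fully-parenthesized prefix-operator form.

(~ d)   [cost 2]

1. [absorb_and →] (((d | b) | b) & (((d | b) | b) | 0))  →  ((d | b) | b);  E = (~ (d & ((d | b) & ((d | b) | b))))
2. [absorb_and →] ((d | b) & ((d | b) | b))  →  (d | b);  E = (~ (d & (d | b)))
3. [absorb_and →] (d & (d | b))  →  d;  cost 2 ≤ 2, done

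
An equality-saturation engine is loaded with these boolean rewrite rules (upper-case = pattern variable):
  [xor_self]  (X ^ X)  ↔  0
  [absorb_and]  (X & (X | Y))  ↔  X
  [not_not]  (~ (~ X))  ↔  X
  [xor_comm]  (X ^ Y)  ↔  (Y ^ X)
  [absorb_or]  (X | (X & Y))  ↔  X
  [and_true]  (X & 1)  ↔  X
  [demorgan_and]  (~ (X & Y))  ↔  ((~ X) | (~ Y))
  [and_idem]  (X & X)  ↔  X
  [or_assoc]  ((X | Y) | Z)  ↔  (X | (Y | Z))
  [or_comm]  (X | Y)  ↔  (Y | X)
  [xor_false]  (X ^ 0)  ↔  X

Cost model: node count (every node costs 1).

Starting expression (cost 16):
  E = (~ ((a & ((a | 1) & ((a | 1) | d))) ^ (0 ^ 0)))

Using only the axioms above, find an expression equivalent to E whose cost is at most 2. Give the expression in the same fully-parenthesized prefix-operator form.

(~ a)   [cost 2]

step 1: absorb_and (→) rewrites ((a | 1) & ((a | 1) | d)) into (a | 1), now (~ ((a & (a | 1)) ^ (0 ^ 0)))
step 2: xor_false (→) rewrites (0 ^ 0) into 0, now (~ ((a & (a | 1)) ^ 0))
step 3: xor_false (→) rewrites ((a & (a | 1)) ^ 0) into (a & (a | 1)), now (~ (a & (a | 1)))
step 4: absorb_and (→) rewrites (a & (a | 1)) into a, reaching cost 2 (bound 2)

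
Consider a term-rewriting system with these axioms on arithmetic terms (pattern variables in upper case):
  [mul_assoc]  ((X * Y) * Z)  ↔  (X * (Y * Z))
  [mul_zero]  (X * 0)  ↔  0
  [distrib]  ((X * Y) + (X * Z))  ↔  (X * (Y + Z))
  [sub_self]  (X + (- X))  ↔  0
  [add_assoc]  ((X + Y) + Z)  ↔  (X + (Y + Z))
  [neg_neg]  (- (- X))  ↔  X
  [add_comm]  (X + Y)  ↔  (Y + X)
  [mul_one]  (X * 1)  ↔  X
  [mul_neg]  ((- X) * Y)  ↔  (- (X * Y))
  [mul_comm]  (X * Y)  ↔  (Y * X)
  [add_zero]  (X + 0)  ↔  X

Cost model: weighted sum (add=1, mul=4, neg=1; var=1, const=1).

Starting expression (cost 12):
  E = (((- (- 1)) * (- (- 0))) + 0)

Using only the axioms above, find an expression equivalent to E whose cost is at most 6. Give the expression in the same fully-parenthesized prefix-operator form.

1. [neg_neg →] (- (- 0))  →  0;  E = (((- (- 1)) * 0) + 0)
2. [neg_neg →] (- (- 1))  →  1;  E = ((1 * 0) + 0)
3. [add_zero →] ((1 * 0) + 0)  →  (1 * 0);  cost 6 ≤ 6, done

(1 * 0)   [cost 6]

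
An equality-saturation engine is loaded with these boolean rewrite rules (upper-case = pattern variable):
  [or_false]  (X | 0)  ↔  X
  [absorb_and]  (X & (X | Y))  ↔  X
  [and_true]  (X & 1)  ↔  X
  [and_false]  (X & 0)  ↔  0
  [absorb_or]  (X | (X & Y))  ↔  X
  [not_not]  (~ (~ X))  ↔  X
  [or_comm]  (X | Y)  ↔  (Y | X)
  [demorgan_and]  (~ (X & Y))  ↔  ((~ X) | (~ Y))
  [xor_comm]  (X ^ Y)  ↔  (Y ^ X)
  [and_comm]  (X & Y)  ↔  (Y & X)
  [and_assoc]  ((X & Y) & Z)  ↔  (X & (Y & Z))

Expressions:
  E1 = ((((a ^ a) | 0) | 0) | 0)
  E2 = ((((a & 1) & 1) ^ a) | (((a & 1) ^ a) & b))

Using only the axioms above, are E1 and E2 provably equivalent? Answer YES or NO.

YES

1. [or_false →] ((a ^ a) | 0)  →  (a ^ a);  E1 = (((a ^ a) | 0) | 0)
2. [or_false →] (((a ^ a) | 0) | 0)  →  ((a ^ a) | 0)
3. [or_false →] ((a ^ a) | 0)  →  (a ^ a)
4. [and_true ←] a  →  (a & 1);  E1 = ((a & 1) ^ a)
5. [absorb_or ←] ((a & 1) ^ a)  →  (((a & 1) ^ a) | (((a & 1) ^ a) & b))
6. [and_true ←] a  →  (a & 1);  this is E2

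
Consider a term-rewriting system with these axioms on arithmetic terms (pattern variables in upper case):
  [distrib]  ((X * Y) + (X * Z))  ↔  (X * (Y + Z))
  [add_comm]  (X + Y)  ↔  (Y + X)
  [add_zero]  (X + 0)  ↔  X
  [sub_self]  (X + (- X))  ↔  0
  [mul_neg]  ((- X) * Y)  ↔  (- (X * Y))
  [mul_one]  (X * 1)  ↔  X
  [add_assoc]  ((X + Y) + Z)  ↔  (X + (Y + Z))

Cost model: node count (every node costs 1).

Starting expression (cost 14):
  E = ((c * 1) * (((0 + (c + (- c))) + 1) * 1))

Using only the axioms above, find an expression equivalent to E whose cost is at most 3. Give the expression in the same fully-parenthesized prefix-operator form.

(c * 1)   [cost 3]

(1) (c + (- c))  =[sub_self →]=  0    ⊢ ((c * 1) * (((0 + 0) + 1) * 1))
(2) ((0 + 0) + 1)  =[add_assoc →]=  (0 + (0 + 1))    ⊢ ((c * 1) * ((0 + (0 + 1)) * 1))
(3) (c * 1)  =[mul_one →]=  c    ⊢ (c * ((0 + (0 + 1)) * 1))
(4) (0 + 1)  =[add_comm →]=  (1 + 0)    ⊢ (c * ((0 + (1 + 0)) * 1))
(5) (0 + (1 + 0))  =[add_comm →]=  ((1 + 0) + 0)    ⊢ (c * (((1 + 0) + 0) * 1))
(6) (((1 + 0) + 0) * 1)  =[mul_one →]=  ((1 + 0) + 0)    ⊢ (c * ((1 + 0) + 0))
(7) ((1 + 0) + 0)  =[add_zero →]=  (1 + 0)    ⊢ (c * (1 + 0))
(8) (1 + 0)  =[add_zero →]=  1    ⊢ cost 3, within 3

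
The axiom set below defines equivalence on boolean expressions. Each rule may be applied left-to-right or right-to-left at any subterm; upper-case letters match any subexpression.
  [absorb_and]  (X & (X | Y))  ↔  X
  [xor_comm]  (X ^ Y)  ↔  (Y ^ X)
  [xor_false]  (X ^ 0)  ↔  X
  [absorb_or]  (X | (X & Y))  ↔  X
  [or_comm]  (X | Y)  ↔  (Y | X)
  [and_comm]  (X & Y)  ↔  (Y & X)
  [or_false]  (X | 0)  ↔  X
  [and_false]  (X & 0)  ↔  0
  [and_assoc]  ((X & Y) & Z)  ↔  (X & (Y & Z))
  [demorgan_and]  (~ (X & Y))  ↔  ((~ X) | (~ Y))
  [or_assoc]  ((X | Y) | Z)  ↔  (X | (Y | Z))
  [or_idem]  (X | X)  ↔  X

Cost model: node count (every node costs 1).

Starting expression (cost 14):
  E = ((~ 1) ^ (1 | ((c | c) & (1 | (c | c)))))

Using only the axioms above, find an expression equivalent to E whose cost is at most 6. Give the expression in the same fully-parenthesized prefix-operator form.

((~ 1) ^ (1 | c))   [cost 6]

(1) (1 | (c | c))  =[or_comm →]=  ((c | c) | 1)    ⊢ ((~ 1) ^ (1 | ((c | c) & ((c | c) | 1))))
(2) ((c | c) & ((c | c) | 1))  =[absorb_and →]=  (c | c)    ⊢ ((~ 1) ^ (1 | (c | c)))
(3) (c | c)  =[or_idem →]=  c    ⊢ cost 6, within 6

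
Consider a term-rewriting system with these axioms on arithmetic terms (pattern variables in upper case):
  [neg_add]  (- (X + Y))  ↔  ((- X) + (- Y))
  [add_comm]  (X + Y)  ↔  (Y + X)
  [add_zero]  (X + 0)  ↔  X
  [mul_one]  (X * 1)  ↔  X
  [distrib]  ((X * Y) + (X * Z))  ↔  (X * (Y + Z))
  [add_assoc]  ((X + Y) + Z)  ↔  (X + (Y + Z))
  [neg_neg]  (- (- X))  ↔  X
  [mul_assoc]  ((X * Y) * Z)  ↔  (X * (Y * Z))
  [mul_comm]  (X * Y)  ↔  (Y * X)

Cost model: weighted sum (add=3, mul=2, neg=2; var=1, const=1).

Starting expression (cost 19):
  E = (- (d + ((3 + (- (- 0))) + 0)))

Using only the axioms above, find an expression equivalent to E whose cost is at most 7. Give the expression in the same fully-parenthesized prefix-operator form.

step 1: neg_neg (→) rewrites (- (- 0)) into 0, now (- (d + ((3 + 0) + 0)))
step 2: add_zero (→) rewrites ((3 + 0) + 0) into (3 + 0), now (- (d + (3 + 0)))
step 3: add_zero (→) rewrites (3 + 0) into 3, reaching cost 7 (bound 7)

(- (d + 3))   [cost 7]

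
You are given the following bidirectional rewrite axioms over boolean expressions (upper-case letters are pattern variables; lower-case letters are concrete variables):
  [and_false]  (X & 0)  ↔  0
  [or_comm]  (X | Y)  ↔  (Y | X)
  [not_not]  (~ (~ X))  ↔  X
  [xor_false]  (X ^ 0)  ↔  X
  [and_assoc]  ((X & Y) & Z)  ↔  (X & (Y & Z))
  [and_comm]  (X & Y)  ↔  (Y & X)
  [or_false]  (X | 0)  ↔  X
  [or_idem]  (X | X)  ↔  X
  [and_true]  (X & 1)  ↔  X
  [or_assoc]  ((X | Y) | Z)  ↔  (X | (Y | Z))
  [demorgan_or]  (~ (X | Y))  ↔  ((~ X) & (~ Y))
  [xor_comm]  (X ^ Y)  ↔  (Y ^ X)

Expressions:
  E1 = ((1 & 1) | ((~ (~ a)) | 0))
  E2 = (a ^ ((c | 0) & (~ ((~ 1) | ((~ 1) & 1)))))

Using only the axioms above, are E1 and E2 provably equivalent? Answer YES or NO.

The axioms are sound identities: if E1 ↔* E2 then E1 and E2 evaluate identically under any assignment.
Under a=0, c=0: E1 evaluates to 1, E2 to 0. Distinct ⇒ no rewrite sequence connects them.

NO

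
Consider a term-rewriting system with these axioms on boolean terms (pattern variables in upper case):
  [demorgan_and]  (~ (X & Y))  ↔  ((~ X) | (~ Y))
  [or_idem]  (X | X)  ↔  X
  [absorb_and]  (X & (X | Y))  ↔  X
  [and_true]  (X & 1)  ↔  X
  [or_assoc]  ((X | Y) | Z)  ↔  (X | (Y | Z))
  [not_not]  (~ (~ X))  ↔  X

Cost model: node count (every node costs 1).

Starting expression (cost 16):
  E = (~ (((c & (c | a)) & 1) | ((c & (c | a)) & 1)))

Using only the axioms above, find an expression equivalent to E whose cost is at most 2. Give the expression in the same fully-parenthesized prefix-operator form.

1. [or_idem →] (((c & (c | a)) & 1) | ((c & (c | a)) & 1))  →  ((c & (c | a)) & 1);  E = (~ ((c & (c | a)) & 1))
2. [and_true →] ((c & (c | a)) & 1)  →  (c & (c | a));  E = (~ (c & (c | a)))
3. [absorb_and →] (c & (c | a))  →  c;  cost 2 ≤ 2, done

(~ c)   [cost 2]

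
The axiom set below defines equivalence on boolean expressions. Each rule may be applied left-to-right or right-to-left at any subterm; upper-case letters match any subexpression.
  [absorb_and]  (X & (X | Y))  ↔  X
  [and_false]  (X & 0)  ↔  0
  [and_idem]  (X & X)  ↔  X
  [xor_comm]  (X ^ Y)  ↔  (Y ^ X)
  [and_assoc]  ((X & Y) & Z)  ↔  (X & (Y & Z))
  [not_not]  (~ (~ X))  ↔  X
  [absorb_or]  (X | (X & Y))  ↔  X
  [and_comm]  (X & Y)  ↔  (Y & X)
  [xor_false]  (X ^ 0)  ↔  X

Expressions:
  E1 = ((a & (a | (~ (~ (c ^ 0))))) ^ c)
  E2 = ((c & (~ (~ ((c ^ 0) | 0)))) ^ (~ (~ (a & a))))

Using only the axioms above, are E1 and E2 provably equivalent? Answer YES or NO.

step 1: not_not (→) rewrites (~ (~ (c ^ 0))) into (c ^ 0), now ((a & (a | (c ^ 0))) ^ c)
step 2: xor_false (→) rewrites (c ^ 0) into c, now ((a & (a | c)) ^ c)
step 3: xor_comm (→) rewrites ((a & (a | c)) ^ c) into (c ^ (a & (a | c)))
step 4: absorb_and (→) rewrites (a & (a | c)) into a, now (c ^ a)
step 5: not_not (←) rewrites a into (~ (~ a)), now (c ^ (~ (~ a)))
step 6: absorb_and (←) rewrites c into (c & (c | 0)), now ((c & (c | 0)) ^ (~ (~ a)))
step 7: xor_false (←) rewrites c into (c ^ 0), now ((c & ((c ^ 0) | 0)) ^ (~ (~ a)))
step 8: and_idem (←) rewrites a into (a & a), now ((c & ((c ^ 0) | 0)) ^ (~ (~ (a & a))))
step 9: not_not (←) rewrites ((c ^ 0) | 0) into (~ (~ ((c ^ 0) | 0))), which is E2

YES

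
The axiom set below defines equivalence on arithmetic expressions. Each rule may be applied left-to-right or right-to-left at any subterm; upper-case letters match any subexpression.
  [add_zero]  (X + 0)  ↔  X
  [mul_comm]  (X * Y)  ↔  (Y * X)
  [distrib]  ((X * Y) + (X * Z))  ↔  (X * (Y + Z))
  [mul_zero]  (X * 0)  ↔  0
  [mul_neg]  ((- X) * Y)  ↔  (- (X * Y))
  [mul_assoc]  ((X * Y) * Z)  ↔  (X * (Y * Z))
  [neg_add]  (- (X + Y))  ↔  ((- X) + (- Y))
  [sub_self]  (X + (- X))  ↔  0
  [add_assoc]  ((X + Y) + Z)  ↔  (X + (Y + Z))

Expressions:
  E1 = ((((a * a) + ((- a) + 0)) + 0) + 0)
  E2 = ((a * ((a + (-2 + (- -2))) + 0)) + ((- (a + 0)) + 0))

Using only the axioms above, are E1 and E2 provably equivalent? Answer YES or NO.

YES

(1) (((a * a) + ((- a) + 0)) + 0)  =[add_zero →]=  ((a * a) + ((- a) + 0))    ⊢ (((a * a) + ((- a) + 0)) + 0)
(2) ((- a) + 0)  =[add_zero →]=  (- a)    ⊢ (((a * a) + (- a)) + 0)
(3) (((a * a) + (- a)) + 0)  =[add_zero →]=  ((a * a) + (- a))
(4) a  =[add_zero ←]=  (a + 0)    ⊢ (((a + 0) * a) + (- a))
(5) a  =[add_zero ←]=  (a + 0)    ⊢ (((a + 0) * a) + (- (a + 0)))
(6) (a + 0)  =[add_zero ←]=  ((a + 0) + 0)    ⊢ ((((a + 0) + 0) * a) + (- (a + 0)))
(7) (((a + 0) + 0) * a)  =[mul_comm →]=  (a * ((a + 0) + 0))    ⊢ ((a * ((a + 0) + 0)) + (- (a + 0)))
(8) (- (a + 0))  =[add_zero ←]=  ((- (a + 0)) + 0)    ⊢ ((a * ((a + 0) + 0)) + ((- (a + 0)) + 0))
(9) 0  =[sub_self ←]=  (-2 + (- -2))    ⊢ E2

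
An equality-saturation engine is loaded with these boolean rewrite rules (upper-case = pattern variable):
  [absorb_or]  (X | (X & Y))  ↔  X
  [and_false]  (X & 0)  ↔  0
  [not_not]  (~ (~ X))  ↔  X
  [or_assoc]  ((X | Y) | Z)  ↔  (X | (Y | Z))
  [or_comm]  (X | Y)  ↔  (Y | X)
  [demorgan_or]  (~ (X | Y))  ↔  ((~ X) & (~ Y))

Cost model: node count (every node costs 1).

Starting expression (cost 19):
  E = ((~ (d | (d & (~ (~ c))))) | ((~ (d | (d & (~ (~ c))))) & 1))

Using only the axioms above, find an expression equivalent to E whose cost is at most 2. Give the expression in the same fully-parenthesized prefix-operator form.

step 1: absorb_or (→) rewrites ((~ (d | (d & (~ (~ c))))) | ((~ (d | (d & (~ (~ c))))) & 1)) into (~ (d | (d & (~ (~ c)))))
step 2: not_not (→) rewrites (~ (~ c)) into c, now (~ (d | (d & c)))
step 3: absorb_or (→) rewrites (d | (d & c)) into d, reaching cost 2 (bound 2)

(~ d)   [cost 2]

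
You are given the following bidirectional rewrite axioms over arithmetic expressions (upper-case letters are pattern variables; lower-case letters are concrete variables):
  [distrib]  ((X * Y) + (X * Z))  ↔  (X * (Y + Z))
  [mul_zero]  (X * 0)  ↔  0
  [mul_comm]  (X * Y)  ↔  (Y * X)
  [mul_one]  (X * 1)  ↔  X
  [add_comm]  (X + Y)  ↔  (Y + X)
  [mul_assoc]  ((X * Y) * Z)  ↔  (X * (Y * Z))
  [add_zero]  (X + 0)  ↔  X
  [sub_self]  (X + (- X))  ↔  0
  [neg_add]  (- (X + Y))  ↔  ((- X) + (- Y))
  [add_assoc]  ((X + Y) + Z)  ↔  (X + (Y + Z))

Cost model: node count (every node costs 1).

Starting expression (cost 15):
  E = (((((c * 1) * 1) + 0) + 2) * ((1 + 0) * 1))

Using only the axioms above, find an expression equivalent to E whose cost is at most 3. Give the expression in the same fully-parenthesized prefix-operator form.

(2 + c)   [cost 3]

1. [mul_one →] (c * 1)  →  c;  E = ((((c * 1) + 0) + 2) * ((1 + 0) * 1))
2. [add_zero →] (1 + 0)  →  1;  E = ((((c * 1) + 0) + 2) * (1 * 1))
3. [add_comm →] (((c * 1) + 0) + 2)  →  (2 + ((c * 1) + 0));  E = ((2 + ((c * 1) + 0)) * (1 * 1))
4. [add_zero →] ((c * 1) + 0)  →  (c * 1);  E = ((2 + (c * 1)) * (1 * 1))
5. [mul_one →] (1 * 1)  →  1;  E = ((2 + (c * 1)) * 1)
6. [mul_one →] ((2 + (c * 1)) * 1)  →  (2 + (c * 1))
7. [mul_one →] (c * 1)  →  c;  cost 3 ≤ 3, done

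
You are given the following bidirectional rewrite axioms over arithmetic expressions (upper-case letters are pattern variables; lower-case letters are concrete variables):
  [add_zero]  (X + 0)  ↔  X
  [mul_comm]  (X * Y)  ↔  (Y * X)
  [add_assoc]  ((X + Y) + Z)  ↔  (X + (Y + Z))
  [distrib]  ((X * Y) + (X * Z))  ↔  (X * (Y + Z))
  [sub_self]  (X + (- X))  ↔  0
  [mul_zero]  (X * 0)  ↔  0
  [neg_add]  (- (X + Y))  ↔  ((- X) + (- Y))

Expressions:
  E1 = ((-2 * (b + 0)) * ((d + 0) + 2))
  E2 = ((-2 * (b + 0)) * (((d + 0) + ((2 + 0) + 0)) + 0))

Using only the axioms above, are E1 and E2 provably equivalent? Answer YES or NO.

YES

1. [add_zero ←] ((d + 0) + 2)  →  (((d + 0) + 2) + 0);  E1 = ((-2 * (b + 0)) * (((d + 0) + 2) + 0))
2. [add_zero ←] 2  →  (2 + 0);  E1 = ((-2 * (b + 0)) * (((d + 0) + (2 + 0)) + 0))
3. [add_zero ←] (2 + 0)  →  ((2 + 0) + 0);  this is E2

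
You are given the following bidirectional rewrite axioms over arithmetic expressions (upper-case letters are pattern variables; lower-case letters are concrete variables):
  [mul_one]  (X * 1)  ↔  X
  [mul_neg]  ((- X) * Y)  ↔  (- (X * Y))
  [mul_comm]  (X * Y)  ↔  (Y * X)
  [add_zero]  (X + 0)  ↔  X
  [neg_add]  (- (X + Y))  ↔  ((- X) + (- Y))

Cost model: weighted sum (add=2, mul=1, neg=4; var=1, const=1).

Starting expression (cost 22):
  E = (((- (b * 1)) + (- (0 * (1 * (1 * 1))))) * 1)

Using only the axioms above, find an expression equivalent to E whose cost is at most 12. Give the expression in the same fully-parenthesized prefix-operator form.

((- b) + (- 0))   [cost 12]

(1) (1 * 1)  =[mul_one →]=  1    ⊢ (((- (b * 1)) + (- (0 * (1 * 1)))) * 1)
(2) (1 * 1)  =[mul_one →]=  1    ⊢ (((- (b * 1)) + (- (0 * 1))) * 1)
(3) (((- (b * 1)) + (- (0 * 1))) * 1)  =[mul_one →]=  ((- (b * 1)) + (- (0 * 1)))
(4) (b * 1)  =[mul_one →]=  b    ⊢ ((- b) + (- (0 * 1)))
(5) (0 * 1)  =[mul_one →]=  0    ⊢ cost 12, within 12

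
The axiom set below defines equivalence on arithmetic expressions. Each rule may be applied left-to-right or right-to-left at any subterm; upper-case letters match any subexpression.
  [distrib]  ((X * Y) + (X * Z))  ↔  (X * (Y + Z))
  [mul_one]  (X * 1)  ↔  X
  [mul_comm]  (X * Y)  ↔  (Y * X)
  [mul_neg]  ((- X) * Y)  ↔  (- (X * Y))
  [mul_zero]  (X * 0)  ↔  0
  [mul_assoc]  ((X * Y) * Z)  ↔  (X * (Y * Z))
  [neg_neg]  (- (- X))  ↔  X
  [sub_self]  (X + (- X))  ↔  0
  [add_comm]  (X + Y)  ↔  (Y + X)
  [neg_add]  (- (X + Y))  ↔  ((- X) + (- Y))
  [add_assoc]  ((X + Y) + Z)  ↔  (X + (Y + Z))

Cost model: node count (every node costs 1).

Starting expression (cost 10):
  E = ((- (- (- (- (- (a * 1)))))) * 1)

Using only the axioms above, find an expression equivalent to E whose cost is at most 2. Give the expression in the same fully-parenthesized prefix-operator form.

(- a)   [cost 2]

1. [neg_neg →] (- (- (- (- (- (a * 1))))))  →  (- (- (- (a * 1))));  E = ((- (- (- (a * 1)))) * 1)
2. [mul_one →] (a * 1)  →  a;  E = ((- (- (- a))) * 1)
3. [mul_one →] ((- (- (- a))) * 1)  →  (- (- (- a)))
4. [neg_neg →] (- (- a))  →  a;  cost 2 ≤ 2, done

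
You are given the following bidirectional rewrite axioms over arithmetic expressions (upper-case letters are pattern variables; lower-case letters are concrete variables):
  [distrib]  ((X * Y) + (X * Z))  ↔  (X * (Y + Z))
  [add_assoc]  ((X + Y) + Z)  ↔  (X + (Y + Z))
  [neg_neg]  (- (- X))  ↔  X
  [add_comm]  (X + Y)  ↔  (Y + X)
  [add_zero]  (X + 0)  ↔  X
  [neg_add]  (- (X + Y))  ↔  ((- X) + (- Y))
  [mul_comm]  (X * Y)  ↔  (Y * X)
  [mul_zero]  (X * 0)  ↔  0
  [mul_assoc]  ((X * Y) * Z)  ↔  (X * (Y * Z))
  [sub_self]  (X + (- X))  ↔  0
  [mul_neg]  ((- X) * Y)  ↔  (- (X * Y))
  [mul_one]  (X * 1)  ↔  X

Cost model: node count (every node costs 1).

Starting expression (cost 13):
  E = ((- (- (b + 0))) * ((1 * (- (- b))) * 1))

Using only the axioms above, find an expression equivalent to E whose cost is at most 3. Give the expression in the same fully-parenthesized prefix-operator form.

step 1: neg_neg (→) rewrites (- (- b)) into b, now ((- (- (b + 0))) * ((1 * b) * 1))
step 2: neg_neg (→) rewrites (- (- (b + 0))) into (b + 0), now ((b + 0) * ((1 * b) * 1))
step 3: add_zero (→) rewrites (b + 0) into b, now (b * ((1 * b) * 1))
step 4: mul_comm (→) rewrites (1 * b) into (b * 1), now (b * ((b * 1) * 1))
step 5: mul_one (→) rewrites (b * 1) into b, now (b * (b * 1))
step 6: mul_one (→) rewrites (b * 1) into b, reaching cost 3 (bound 3)

(b * b)   [cost 3]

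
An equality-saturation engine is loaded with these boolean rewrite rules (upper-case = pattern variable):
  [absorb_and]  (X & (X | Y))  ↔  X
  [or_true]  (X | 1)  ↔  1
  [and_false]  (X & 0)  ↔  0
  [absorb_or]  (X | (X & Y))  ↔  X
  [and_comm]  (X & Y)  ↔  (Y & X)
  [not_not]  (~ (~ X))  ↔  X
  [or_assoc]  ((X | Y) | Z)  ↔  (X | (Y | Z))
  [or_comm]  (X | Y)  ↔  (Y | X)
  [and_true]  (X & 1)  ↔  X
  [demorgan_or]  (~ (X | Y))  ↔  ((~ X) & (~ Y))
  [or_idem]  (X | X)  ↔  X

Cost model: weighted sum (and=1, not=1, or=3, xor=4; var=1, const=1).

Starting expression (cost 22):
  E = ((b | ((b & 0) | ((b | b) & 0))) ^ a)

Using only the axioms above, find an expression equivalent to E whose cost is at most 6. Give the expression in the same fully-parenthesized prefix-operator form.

(b ^ a)   [cost 6]

(1) (b | b)  =[or_idem →]=  b    ⊢ ((b | ((b & 0) | (b & 0))) ^ a)
(2) ((b & 0) | (b & 0))  =[or_idem →]=  (b & 0)    ⊢ ((b | (b & 0)) ^ a)
(3) (b | (b & 0))  =[absorb_or →]=  b    ⊢ cost 6, within 6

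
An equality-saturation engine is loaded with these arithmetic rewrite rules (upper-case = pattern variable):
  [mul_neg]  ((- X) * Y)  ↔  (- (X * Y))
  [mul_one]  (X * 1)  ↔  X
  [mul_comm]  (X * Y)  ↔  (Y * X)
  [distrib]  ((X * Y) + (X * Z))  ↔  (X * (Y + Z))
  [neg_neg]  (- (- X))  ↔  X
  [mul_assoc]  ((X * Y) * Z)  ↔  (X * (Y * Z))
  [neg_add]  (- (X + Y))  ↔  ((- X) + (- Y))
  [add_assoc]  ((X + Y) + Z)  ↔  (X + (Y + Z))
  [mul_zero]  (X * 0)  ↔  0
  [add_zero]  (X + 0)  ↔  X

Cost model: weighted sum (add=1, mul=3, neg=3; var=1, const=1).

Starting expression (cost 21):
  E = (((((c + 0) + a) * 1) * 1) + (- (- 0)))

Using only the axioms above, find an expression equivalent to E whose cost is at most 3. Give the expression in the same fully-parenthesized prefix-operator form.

step 1: mul_one (→) rewrites ((((c + 0) + a) * 1) * 1) into (((c + 0) + a) * 1), now ((((c + 0) + a) * 1) + (- (- 0)))
step 2: add_zero (→) rewrites (c + 0) into c, now (((c + a) * 1) + (- (- 0)))
step 3: neg_neg (→) rewrites (- (- 0)) into 0, now (((c + a) * 1) + 0)
step 4: mul_one (→) rewrites ((c + a) * 1) into (c + a), now ((c + a) + 0)
step 5: add_zero (→) rewrites ((c + a) + 0) into (c + a), reaching cost 3 (bound 3)

(c + a)   [cost 3]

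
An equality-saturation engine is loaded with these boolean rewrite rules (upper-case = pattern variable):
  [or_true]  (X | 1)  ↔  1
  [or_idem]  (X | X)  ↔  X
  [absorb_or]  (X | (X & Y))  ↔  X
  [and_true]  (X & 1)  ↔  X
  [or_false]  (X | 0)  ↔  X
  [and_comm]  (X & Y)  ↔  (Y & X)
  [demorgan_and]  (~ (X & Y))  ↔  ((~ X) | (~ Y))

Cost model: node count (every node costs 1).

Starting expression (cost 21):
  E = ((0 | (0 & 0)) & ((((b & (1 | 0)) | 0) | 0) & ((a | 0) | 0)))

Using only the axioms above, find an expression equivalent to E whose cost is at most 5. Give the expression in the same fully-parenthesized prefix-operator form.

(0 & (b & a))   [cost 5]

1. [or_false →] ((b & (1 | 0)) | 0)  →  (b & (1 | 0));  E = ((0 | (0 & 0)) & (((b & (1 | 0)) | 0) & ((a | 0) | 0)))
2. [or_false →] ((b & (1 | 0)) | 0)  →  (b & (1 | 0));  E = ((0 | (0 & 0)) & ((b & (1 | 0)) & ((a | 0) | 0)))
3. [or_false →] (a | 0)  →  a;  E = ((0 | (0 & 0)) & ((b & (1 | 0)) & (a | 0)))
4. [absorb_or →] (0 | (0 & 0))  →  0;  E = (0 & ((b & (1 | 0)) & (a | 0)))
5. [or_false →] (1 | 0)  →  1;  E = (0 & ((b & 1) & (a | 0)))
6. [and_true →] (b & 1)  →  b;  E = (0 & (b & (a | 0)))
7. [or_false →] (a | 0)  →  a;  cost 5 ≤ 5, done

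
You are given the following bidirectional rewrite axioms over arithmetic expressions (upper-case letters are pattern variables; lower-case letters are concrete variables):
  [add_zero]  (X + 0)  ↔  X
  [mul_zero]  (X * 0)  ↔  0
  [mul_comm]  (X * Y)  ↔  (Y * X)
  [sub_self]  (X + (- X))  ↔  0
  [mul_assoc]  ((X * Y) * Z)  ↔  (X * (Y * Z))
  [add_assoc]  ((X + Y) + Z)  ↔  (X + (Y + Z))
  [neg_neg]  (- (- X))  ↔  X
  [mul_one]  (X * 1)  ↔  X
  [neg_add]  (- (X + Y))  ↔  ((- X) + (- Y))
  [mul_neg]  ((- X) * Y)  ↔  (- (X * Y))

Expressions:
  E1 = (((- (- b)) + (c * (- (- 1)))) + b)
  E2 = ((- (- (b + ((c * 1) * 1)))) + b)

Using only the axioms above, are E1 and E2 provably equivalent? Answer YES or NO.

(1) (- (- 1))  =[neg_neg →]=  1    ⊢ (((- (- b)) + (c * 1)) + b)
(2) (- (- b))  =[neg_neg →]=  b    ⊢ ((b + (c * 1)) + b)
(3) 1  =[mul_one ←]=  (1 * 1)    ⊢ ((b + (c * (1 * 1))) + b)
(4) (c * (1 * 1))  =[mul_assoc ←]=  ((c * 1) * 1)    ⊢ ((b + ((c * 1) * 1)) + b)
(5) (b + ((c * 1) * 1))  =[neg_neg ←]=  (- (- (b + ((c * 1) * 1))))    ⊢ E2

YES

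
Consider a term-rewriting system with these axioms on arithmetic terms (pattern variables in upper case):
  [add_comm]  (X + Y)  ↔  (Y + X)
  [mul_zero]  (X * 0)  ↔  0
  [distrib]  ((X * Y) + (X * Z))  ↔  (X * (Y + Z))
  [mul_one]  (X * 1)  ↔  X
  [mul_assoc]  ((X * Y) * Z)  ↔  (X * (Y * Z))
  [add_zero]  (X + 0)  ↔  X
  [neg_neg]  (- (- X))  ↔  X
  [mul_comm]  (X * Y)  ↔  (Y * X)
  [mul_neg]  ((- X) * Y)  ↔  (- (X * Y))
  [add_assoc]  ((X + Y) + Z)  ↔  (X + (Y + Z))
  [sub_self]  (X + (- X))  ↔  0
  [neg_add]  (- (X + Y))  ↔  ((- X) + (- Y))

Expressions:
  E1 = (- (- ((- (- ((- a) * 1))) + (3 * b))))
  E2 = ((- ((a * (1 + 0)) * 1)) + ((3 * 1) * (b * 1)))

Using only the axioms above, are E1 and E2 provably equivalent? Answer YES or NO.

YES

(1) (- (- ((- a) * 1)))  =[neg_neg →]=  ((- a) * 1)    ⊢ (- (- (((- a) * 1) + (3 * b))))
(2) ((- a) * 1)  =[mul_one →]=  (- a)    ⊢ (- (- ((- a) + (3 * b))))
(3) (- (- ((- a) + (3 * b))))  =[neg_neg →]=  ((- a) + (3 * b))
(4) 3  =[mul_one ←]=  (3 * 1)    ⊢ ((- a) + ((3 * 1) * b))
(5) a  =[mul_one ←]=  (a * 1)    ⊢ ((- (a * 1)) + ((3 * 1) * b))
(6) 1  =[add_zero ←]=  (1 + 0)    ⊢ ((- (a * (1 + 0))) + ((3 * 1) * b))
(7) b  =[mul_one ←]=  (b * 1)    ⊢ ((- (a * (1 + 0))) + ((3 * 1) * (b * 1)))
(8) (a * (1 + 0))  =[mul_one ←]=  ((a * (1 + 0)) * 1)    ⊢ E2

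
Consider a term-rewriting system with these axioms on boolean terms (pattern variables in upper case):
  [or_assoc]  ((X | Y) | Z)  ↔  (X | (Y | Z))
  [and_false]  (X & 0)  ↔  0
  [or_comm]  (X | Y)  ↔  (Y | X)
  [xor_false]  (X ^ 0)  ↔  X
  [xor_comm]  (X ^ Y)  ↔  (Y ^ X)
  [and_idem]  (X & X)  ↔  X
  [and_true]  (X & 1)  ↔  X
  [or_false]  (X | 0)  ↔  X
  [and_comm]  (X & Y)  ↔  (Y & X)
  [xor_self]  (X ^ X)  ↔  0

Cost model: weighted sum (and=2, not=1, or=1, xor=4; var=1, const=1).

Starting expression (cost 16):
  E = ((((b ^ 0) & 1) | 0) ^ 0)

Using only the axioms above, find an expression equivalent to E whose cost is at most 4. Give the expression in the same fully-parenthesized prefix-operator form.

step 1: xor_false (→) rewrites (b ^ 0) into b, now (((b & 1) | 0) ^ 0)
step 2: or_false (→) rewrites ((b & 1) | 0) into (b & 1), now ((b & 1) ^ 0)
step 3: xor_false (→) rewrites ((b & 1) ^ 0) into (b & 1), reaching cost 4 (bound 4)

(b & 1)   [cost 4]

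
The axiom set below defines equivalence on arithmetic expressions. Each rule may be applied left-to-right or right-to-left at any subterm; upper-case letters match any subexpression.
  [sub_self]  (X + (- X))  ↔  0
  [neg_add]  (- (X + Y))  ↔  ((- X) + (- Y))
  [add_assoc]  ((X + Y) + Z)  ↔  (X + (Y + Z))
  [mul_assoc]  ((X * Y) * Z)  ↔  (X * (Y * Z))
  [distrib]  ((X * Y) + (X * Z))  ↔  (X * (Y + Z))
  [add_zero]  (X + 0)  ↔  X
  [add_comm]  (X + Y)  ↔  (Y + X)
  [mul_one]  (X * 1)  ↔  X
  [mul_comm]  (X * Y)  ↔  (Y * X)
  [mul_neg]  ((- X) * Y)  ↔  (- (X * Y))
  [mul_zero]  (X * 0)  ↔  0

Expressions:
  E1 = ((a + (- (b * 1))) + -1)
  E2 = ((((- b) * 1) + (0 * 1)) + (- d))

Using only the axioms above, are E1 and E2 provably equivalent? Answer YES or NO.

NO

The axioms are sound identities: if E1 ↔* E2 then E1 and E2 evaluate identically under any assignment.
Under a=0, b=0, d=0: E1 evaluates to -1, E2 to 0. Distinct ⇒ no rewrite sequence connects them.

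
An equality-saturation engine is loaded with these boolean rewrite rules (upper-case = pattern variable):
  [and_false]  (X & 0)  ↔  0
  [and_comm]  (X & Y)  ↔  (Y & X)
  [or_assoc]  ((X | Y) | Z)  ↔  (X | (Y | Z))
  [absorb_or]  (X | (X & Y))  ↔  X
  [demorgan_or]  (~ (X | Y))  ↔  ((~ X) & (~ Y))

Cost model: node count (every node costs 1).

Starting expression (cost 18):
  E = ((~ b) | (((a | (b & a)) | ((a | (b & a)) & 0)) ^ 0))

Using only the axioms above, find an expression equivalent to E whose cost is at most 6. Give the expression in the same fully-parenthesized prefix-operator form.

step 1: absorb_or (→) rewrites ((a | (b & a)) | ((a | (b & a)) & 0)) into (a | (b & a)), now ((~ b) | ((a | (b & a)) ^ 0))
step 2: and_comm (→) rewrites (b & a) into (a & b), now ((~ b) | ((a | (a & b)) ^ 0))
step 3: absorb_or (→) rewrites (a | (a & b)) into a, reaching cost 6 (bound 6)

((~ b) | (a ^ 0))   [cost 6]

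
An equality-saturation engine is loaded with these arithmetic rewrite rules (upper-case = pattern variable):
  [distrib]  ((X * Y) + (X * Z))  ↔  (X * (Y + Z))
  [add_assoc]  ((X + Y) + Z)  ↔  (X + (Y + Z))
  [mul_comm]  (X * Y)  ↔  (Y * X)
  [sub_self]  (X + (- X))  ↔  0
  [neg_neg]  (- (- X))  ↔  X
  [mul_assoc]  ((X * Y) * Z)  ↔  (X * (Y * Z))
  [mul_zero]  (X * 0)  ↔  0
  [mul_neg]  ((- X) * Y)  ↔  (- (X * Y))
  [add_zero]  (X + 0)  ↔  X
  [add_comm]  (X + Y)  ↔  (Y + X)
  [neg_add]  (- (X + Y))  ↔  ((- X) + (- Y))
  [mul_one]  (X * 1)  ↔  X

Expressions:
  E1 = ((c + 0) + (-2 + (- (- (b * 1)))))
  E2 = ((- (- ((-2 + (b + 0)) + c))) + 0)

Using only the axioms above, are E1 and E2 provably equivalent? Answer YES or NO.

(1) (- (- (b * 1)))  =[neg_neg →]=  (b * 1)    ⊢ ((c + 0) + (-2 + (b * 1)))
(2) (b * 1)  =[mul_one →]=  b    ⊢ ((c + 0) + (-2 + b))
(3) (c + 0)  =[add_zero →]=  c    ⊢ (c + (-2 + b))
(4) (c + (-2 + b))  =[add_comm →]=  ((-2 + b) + c)
(5) ((-2 + b) + c)  =[neg_neg ←]=  (- (- ((-2 + b) + c)))
(6) (- (- ((-2 + b) + c)))  =[add_zero ←]=  ((- (- ((-2 + b) + c))) + 0)
(7) b  =[add_zero ←]=  (b + 0)    ⊢ E2

YES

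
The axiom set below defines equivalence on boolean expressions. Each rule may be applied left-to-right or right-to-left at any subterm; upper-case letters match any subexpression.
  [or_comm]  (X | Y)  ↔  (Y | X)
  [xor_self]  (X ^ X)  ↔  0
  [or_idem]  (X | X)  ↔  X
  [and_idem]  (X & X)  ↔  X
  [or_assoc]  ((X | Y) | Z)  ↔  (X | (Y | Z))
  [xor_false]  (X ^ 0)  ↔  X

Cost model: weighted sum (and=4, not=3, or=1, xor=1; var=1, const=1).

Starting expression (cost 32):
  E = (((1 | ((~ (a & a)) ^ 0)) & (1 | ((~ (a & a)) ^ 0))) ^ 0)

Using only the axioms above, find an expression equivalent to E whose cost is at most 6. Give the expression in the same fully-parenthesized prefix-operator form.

((~ a) | 1)   [cost 6]

1. [and_idem →] ((1 | ((~ (a & a)) ^ 0)) & (1 | ((~ (a & a)) ^ 0)))  →  (1 | ((~ (a & a)) ^ 0));  E = ((1 | ((~ (a & a)) ^ 0)) ^ 0)
2. [xor_false →] ((~ (a & a)) ^ 0)  →  (~ (a & a));  E = ((1 | (~ (a & a))) ^ 0)
3. [or_comm →] (1 | (~ (a & a)))  →  ((~ (a & a)) | 1);  E = (((~ (a & a)) | 1) ^ 0)
4. [and_idem →] (a & a)  →  a;  E = (((~ a) | 1) ^ 0)
5. [xor_false →] (((~ a) | 1) ^ 0)  →  ((~ a) | 1);  cost 6 ≤ 6, done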